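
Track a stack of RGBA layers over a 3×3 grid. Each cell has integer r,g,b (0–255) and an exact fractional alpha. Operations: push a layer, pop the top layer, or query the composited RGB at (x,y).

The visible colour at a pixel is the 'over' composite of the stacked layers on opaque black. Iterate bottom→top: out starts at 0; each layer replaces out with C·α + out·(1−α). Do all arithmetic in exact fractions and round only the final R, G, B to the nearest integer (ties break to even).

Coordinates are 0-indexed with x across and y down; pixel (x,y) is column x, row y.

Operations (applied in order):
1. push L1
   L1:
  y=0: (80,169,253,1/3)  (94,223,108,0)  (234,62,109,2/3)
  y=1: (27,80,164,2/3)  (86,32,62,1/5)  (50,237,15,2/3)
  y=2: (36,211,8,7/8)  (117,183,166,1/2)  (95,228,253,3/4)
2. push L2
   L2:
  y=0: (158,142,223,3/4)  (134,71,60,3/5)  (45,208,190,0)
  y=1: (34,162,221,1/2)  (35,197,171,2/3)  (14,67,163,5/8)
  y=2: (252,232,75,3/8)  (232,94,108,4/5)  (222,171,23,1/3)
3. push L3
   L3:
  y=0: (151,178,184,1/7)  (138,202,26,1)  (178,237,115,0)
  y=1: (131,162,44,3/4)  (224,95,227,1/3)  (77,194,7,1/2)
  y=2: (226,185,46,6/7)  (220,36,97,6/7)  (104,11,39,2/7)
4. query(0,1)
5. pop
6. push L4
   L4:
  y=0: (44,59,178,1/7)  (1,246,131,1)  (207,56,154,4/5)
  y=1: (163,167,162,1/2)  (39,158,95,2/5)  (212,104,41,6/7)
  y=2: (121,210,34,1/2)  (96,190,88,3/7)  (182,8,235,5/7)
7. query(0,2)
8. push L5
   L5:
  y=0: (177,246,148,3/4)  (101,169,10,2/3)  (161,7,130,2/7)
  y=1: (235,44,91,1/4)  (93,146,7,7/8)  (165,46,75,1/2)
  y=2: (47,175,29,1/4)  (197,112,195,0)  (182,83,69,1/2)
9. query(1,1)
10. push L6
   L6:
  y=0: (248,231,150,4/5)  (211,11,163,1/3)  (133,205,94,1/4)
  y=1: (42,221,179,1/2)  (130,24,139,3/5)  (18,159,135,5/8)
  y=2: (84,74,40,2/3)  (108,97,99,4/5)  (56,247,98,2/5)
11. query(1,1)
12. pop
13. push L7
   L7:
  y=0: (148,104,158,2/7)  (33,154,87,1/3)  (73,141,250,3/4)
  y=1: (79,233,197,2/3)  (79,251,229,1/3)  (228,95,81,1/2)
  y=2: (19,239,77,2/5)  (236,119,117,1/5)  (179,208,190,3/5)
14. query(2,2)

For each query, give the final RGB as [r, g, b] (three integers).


query (0,1) [L1,L2,L3] — begin 0,0,0
after L1 α=2/3: [18, 160/3, 328/3]
after L2 α=1/2: [26, 323/3, 991/6]
after L3 α=3/4: [419/4, 1781/12, 1783/24]
→ [105, 148, 74]

(0,2) stack=L1,L2,L4; from [0,0,0]:
L1 α=7/8: [63/2, 1477/8, 7]
L2 α=3/8: [1827/16, 12953/64, 65/2]
L4 α=1/2: [3763/32, 26393/128, 133/4]
rounded: [118, 206, 33]

query (1,1) [L1,L2,L4,L5] — begin 0,0,0
after L1 α=1/5: [86/5, 32/5, 62/5]
after L2 α=2/3: [436/15, 2002/15, 1772/15]
after L4 α=2/5: [826/25, 3582/25, 2722/25]
after L5 α=7/8: [17101/200, 7283/50, 3947/200]
rounded: [86, 146, 20]

query (1,1) [L1,L2,L4,L5,L6] — begin 0,0,0
L1 α=1/5: [86/5, 32/5, 62/5]
L2 α=2/3: [436/15, 2002/15, 1772/15]
L4 α=2/5: [826/25, 3582/25, 2722/25]
L5 α=7/8: [17101/200, 7283/50, 3947/200]
L6 α=3/5: [56101/500, 9083/125, 45647/500]
= [112, 73, 91]

at x=2,y=2 over L1,L2,L4,L5,L7:
+L1 (α=3/4) → [285/4, 171, 759/4]
+L2 (α=1/3) → [243/2, 171, 805/6]
+L4 (α=5/7) → [1153/7, 382/7, 4330/21]
+L5 (α=1/2) → [2427/14, 963/14, 5779/42]
+L7 (α=3/5) → [6186/35, 5331/35, 17749/105]
= [177, 152, 169]


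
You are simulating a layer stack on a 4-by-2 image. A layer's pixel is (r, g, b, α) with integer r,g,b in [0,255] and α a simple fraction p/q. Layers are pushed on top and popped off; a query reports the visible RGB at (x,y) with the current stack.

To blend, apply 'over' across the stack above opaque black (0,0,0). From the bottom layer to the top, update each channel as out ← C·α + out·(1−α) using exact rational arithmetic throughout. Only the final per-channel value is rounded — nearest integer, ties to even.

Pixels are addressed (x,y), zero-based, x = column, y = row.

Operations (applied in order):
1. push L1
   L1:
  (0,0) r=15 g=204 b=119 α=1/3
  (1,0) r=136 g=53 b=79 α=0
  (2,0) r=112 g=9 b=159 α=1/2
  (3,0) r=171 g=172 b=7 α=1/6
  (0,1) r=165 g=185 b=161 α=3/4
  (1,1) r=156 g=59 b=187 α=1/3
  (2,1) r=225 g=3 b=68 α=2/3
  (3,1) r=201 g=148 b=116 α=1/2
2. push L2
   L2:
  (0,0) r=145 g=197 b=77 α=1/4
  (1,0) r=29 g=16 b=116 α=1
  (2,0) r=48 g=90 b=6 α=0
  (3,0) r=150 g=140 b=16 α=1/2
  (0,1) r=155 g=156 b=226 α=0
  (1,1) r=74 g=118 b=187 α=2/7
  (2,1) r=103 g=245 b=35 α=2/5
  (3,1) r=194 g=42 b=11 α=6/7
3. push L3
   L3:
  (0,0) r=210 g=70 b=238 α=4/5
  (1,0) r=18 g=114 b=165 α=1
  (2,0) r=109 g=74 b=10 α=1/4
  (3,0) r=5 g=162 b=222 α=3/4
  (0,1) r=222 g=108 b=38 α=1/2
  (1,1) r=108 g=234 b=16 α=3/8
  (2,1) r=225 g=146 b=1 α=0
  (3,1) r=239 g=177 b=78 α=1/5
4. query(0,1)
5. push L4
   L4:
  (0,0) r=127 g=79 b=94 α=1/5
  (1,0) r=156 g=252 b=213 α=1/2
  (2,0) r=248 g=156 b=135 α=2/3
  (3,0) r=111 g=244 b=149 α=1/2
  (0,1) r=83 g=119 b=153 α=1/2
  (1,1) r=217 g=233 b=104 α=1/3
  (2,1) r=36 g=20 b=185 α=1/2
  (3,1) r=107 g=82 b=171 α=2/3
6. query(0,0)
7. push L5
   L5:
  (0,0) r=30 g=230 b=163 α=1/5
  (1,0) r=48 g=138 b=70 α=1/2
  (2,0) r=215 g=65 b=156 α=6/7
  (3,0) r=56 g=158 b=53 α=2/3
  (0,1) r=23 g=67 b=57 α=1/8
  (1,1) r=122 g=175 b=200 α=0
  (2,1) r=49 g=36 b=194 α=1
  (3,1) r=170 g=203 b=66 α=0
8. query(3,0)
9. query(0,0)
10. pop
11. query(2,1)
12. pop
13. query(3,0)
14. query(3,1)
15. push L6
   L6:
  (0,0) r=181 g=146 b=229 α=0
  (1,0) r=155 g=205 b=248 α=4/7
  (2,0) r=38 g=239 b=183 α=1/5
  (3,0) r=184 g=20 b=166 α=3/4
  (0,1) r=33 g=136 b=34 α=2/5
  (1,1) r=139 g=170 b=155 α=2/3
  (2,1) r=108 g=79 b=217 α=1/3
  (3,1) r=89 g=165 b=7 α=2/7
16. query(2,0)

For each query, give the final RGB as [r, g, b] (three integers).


(0,1) stack=L1,L2,L3; from [0,0,0]:
after L1 α=3/4: [495/4, 555/4, 483/4]
after L2 α=0: [495/4, 555/4, 483/4]
after L3 α=1/2: [1383/8, 987/8, 635/8]
rounded: [173, 123, 79]

(0,0) stack=L1,L2,L3,L4; from [0,0,0]:
L1 α=1/3: [5, 68, 119/3]
L2 α=1/4: [40, 401/4, 49]
L3 α=4/5: [176, 1521/20, 1001/5]
L4 α=1/5: [831/5, 1916/25, 4474/25]
→ [166, 77, 179]

at x=3,y=0 over L1,L2,L3,L4,L5:
+L1 (α=1/6) → [57/2, 86/3, 7/6]
+L2 (α=1/2) → [357/4, 253/3, 103/12]
+L3 (α=3/4) → [417/16, 1711/12, 8095/48]
+L4 (α=1/2) → [2193/32, 4639/24, 15247/96]
+L5 (α=2/3) → [5777/96, 12223/72, 25423/288]
= [60, 170, 88]

at x=0,y=0 over L1,L2,L3,L4,L5:
after L1 α=1/3: [5, 68, 119/3]
after L2 α=1/4: [40, 401/4, 49]
after L3 α=4/5: [176, 1521/20, 1001/5]
after L4 α=1/5: [831/5, 1916/25, 4474/25]
after L5 α=1/5: [3474/25, 13414/125, 21971/125]
rounded: [139, 107, 176]

(2,1) stack=L1,L2,L3,L4; from [0,0,0]:
after L1 α=2/3: [150, 2, 136/3]
after L2 α=2/5: [656/5, 496/5, 206/5]
after L3 α=0: [656/5, 496/5, 206/5]
after L4 α=1/2: [418/5, 298/5, 1131/10]
rounded: [84, 60, 113]

(3,0) stack=L1,L2,L3; from [0,0,0]:
+L1 (α=1/6) → [57/2, 86/3, 7/6]
+L2 (α=1/2) → [357/4, 253/3, 103/12]
+L3 (α=3/4) → [417/16, 1711/12, 8095/48]
= [26, 143, 169]

query (3,1) [L1,L2,L3] — begin 0,0,0
+L1 (α=1/2) → [201/2, 74, 58]
+L2 (α=6/7) → [2529/14, 326/7, 124/7]
+L3 (α=1/5) → [6731/35, 2543/35, 1042/35]
→ [192, 73, 30]

at x=2,y=0 over L1,L2,L3,L6:
L1 α=1/2: [56, 9/2, 159/2]
L2 α=0: [56, 9/2, 159/2]
L3 α=1/4: [277/4, 175/8, 497/8]
L6 α=1/5: [63, 653/10, 863/10]
= [63, 65, 86]


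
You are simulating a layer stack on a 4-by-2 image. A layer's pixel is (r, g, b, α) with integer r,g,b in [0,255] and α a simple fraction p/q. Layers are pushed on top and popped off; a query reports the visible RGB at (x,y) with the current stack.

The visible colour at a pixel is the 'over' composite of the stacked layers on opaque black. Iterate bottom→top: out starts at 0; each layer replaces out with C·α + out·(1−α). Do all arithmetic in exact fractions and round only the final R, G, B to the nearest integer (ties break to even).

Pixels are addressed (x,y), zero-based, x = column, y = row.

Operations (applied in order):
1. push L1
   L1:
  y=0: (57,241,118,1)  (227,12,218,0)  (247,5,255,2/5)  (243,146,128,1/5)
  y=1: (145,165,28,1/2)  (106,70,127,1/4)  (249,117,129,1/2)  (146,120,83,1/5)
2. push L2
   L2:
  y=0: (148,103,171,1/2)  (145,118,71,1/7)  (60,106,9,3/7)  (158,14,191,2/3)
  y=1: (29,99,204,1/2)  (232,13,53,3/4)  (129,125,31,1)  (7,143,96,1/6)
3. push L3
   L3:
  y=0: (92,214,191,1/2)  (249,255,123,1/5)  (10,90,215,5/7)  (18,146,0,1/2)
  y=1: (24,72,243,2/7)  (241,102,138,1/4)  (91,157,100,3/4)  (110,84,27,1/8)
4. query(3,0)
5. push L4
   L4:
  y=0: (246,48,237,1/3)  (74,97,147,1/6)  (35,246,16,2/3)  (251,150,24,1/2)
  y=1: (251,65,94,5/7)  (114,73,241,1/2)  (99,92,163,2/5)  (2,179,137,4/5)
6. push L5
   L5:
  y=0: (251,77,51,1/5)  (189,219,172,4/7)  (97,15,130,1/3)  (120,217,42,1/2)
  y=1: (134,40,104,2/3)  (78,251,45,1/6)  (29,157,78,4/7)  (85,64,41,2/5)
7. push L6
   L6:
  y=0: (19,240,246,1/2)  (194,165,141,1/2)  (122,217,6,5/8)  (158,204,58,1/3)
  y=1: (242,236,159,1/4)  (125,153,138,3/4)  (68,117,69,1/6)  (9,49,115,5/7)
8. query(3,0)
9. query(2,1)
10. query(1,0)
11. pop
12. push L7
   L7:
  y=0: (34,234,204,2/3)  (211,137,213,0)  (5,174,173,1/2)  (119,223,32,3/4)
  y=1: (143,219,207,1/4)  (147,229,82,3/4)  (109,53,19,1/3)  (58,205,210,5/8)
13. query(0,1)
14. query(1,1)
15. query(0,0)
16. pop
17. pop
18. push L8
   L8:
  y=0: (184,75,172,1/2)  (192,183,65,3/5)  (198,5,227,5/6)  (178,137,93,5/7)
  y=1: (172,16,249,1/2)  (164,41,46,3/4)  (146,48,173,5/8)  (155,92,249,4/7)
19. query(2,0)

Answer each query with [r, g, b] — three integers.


(3,0) stack=L1,L2,L3; from [0,0,0]:
+L1 (α=1/5) → [243/5, 146/5, 128/5]
+L2 (α=2/3) → [1823/15, 286/15, 2038/15]
+L3 (α=1/2) → [2093/30, 1238/15, 1019/15]
= [70, 83, 68]

query (3,0) [L1,L2,L3,L4,L5,L6] — begin 0,0,0
+L1 (α=1/5) → [243/5, 146/5, 128/5]
+L2 (α=2/3) → [1823/15, 286/15, 2038/15]
+L3 (α=1/2) → [2093/30, 1238/15, 1019/15]
+L4 (α=1/2) → [9623/60, 1744/15, 1379/30]
+L5 (α=1/2) → [16823/120, 4999/30, 2639/60]
+L6 (α=1/3) → [26303/180, 8059/45, 4379/90]
→ [146, 179, 49]

(2,1) stack=L1,L2,L3,L4,L5,L6; from [0,0,0]:
+L1 (α=1/2) → [249/2, 117/2, 129/2]
+L2 (α=1) → [129, 125, 31]
+L3 (α=3/4) → [201/2, 149, 331/4]
+L4 (α=2/5) → [999/10, 631/5, 2297/20]
+L5 (α=4/7) → [4157/70, 719/5, 13131/140]
+L6 (α=1/6) → [1703/28, 418/3, 5021/56]
→ [61, 139, 90]

(1,0) stack=L1,L2,L3,L4,L5,L6; from [0,0,0]:
+L1 (α=0) → [0, 0, 0]
+L2 (α=1/7) → [145/7, 118/7, 71/7]
+L3 (α=1/5) → [2323/35, 2257/35, 229/7]
+L4 (α=1/6) → [947/14, 1468/21, 1087/21]
+L5 (α=4/7) → [13425/98, 7600/49, 5903/49]
+L6 (α=1/2) → [32437/196, 15685/98, 6406/49]
→ [165, 160, 131]

(0,1) stack=L1,L2,L3,L4,L5,L7; from [0,0,0]:
after L1 α=1/2: [145/2, 165/2, 14]
after L2 α=1/2: [203/4, 363/4, 109]
after L3 α=2/7: [1207/28, 2391/28, 1031/7]
after L4 α=5/7: [18777/98, 6941/98, 5352/49]
after L5 α=2/3: [45041/294, 4927/98, 15544/147]
after L7 α=1/4: [59055/392, 36243/392, 25687/196]
rounded: [151, 92, 131]

at x=1,y=1 over L1,L2,L3,L4,L5,L7:
+L1 (α=1/4) → [53/2, 35/2, 127/4]
+L2 (α=3/4) → [1445/8, 113/8, 763/16]
+L3 (α=1/4) → [6263/32, 1155/32, 4497/64]
+L4 (α=1/2) → [9911/64, 3491/64, 19921/128]
+L5 (α=1/6) → [54547/384, 11173/128, 105365/768]
+L7 (α=3/4) → [223891/1536, 99109/512, 294293/3072]
= [146, 194, 96]

at x=0,y=0 over L1,L2,L3,L4,L5,L7:
after L1 α=1: [57, 241, 118]
after L2 α=1/2: [205/2, 172, 289/2]
after L3 α=1/2: [389/4, 193, 671/4]
after L4 α=1/3: [881/6, 434/3, 1145/6]
after L5 α=1/5: [503/3, 1967/15, 2443/15]
after L7 α=2/3: [707/9, 8987/45, 8563/45]
→ [79, 200, 190]

at x=2,y=0 over L1,L2,L3,L4,L8:
after L1 α=2/5: [494/5, 2, 102]
after L2 α=3/7: [2876/35, 326/7, 435/7]
after L3 α=5/7: [7502/245, 3802/49, 8395/49]
after L4 α=2/3: [24652/735, 27910/147, 3321/49]
after L8 α=5/6: [376151/2205, 31585/882, 29468/147]
→ [171, 36, 200]


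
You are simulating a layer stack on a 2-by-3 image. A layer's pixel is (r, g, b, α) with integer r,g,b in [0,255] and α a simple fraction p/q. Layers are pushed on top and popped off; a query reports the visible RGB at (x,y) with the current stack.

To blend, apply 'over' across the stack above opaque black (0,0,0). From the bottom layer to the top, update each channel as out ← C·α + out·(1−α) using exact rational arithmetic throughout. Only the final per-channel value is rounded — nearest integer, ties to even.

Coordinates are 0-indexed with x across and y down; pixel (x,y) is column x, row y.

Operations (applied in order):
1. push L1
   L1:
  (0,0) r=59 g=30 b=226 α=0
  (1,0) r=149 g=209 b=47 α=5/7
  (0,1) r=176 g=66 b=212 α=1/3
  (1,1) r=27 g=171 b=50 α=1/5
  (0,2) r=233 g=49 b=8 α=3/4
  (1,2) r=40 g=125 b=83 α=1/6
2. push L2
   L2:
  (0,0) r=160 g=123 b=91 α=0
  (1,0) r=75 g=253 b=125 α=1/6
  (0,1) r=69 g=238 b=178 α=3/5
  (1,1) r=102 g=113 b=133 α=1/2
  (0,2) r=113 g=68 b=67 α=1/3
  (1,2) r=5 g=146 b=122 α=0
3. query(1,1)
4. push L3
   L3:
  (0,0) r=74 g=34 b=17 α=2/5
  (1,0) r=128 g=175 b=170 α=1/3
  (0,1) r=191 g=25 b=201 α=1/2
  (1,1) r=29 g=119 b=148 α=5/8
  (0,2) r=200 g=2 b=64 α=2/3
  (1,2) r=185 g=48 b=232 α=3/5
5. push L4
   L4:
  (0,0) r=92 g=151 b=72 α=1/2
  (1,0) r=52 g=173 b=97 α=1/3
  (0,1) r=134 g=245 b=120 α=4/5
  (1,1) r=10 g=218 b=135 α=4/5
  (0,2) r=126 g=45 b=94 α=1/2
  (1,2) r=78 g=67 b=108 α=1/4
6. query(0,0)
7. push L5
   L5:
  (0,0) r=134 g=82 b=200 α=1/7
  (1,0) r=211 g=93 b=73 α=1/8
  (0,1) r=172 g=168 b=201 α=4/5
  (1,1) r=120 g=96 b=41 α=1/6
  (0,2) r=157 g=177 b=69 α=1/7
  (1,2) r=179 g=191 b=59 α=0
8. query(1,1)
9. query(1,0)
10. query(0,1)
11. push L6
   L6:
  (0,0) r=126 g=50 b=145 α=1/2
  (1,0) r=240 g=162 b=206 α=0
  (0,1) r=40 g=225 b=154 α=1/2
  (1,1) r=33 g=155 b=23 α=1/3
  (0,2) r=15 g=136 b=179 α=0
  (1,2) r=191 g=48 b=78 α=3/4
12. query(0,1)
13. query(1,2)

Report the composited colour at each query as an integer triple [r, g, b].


query (1,1) [L1,L2] — begin 0,0,0
L1 α=1/5: [27/5, 171/5, 10]
L2 α=1/2: [537/10, 368/5, 143/2]
= [54, 74, 72]

at x=0,y=0 over L1,L2,L3,L4:
after L1 α=0: [0, 0, 0]
after L2 α=0: [0, 0, 0]
after L3 α=2/5: [148/5, 68/5, 34/5]
after L4 α=1/2: [304/5, 823/10, 197/5]
rounded: [61, 82, 39]

(1,1) stack=L1,L2,L3,L4,L5; from [0,0,0]:
+L1 (α=1/5) → [27/5, 171/5, 10]
+L2 (α=1/2) → [537/10, 368/5, 143/2]
+L3 (α=5/8) → [3061/80, 4079/40, 1909/16]
+L4 (α=4/5) → [6261/400, 38959/200, 10549/80]
+L5 (α=1/6) → [5287/160, 42799/240, 3735/32]
→ [33, 178, 117]

at x=1,y=0 over L1,L2,L3,L4,L5:
L1 α=5/7: [745/7, 1045/7, 235/7]
L2 α=1/6: [2125/21, 1166/7, 1025/21]
L3 α=1/3: [6938/63, 3557/21, 5620/63]
L4 α=1/3: [17152/189, 10747/63, 17351/189]
L5 α=1/8: [22849/216, 1448/9, 9661/108]
rounded: [106, 161, 89]

(0,1) stack=L1,L2,L3,L4,L5; from [0,0,0]:
after L1 α=1/3: [176/3, 22, 212/3]
after L2 α=3/5: [973/15, 758/5, 2026/15]
after L3 α=1/2: [1919/15, 883/10, 5041/30]
after L4 α=4/5: [9959/75, 10683/50, 19441/150]
after L5 α=4/5: [61559/375, 44283/250, 140041/750]
rounded: [164, 177, 187]

(0,1) stack=L1,L2,L3,L4,L5,L6; from [0,0,0]:
L1 α=1/3: [176/3, 22, 212/3]
L2 α=3/5: [973/15, 758/5, 2026/15]
L3 α=1/2: [1919/15, 883/10, 5041/30]
L4 α=4/5: [9959/75, 10683/50, 19441/150]
L5 α=4/5: [61559/375, 44283/250, 140041/750]
L6 α=1/2: [76559/750, 100533/500, 255541/1500]
rounded: [102, 201, 170]

at x=1,y=2 over L1,L2,L3,L4,L5,L6:
after L1 α=1/6: [20/3, 125/6, 83/6]
after L2 α=0: [20/3, 125/6, 83/6]
after L3 α=3/5: [341/3, 557/15, 2171/15]
after L4 α=1/4: [419/4, 223/5, 2711/20]
after L5 α=0: [419/4, 223/5, 2711/20]
after L6 α=3/4: [2711/16, 943/20, 7391/80]
rounded: [169, 47, 92]


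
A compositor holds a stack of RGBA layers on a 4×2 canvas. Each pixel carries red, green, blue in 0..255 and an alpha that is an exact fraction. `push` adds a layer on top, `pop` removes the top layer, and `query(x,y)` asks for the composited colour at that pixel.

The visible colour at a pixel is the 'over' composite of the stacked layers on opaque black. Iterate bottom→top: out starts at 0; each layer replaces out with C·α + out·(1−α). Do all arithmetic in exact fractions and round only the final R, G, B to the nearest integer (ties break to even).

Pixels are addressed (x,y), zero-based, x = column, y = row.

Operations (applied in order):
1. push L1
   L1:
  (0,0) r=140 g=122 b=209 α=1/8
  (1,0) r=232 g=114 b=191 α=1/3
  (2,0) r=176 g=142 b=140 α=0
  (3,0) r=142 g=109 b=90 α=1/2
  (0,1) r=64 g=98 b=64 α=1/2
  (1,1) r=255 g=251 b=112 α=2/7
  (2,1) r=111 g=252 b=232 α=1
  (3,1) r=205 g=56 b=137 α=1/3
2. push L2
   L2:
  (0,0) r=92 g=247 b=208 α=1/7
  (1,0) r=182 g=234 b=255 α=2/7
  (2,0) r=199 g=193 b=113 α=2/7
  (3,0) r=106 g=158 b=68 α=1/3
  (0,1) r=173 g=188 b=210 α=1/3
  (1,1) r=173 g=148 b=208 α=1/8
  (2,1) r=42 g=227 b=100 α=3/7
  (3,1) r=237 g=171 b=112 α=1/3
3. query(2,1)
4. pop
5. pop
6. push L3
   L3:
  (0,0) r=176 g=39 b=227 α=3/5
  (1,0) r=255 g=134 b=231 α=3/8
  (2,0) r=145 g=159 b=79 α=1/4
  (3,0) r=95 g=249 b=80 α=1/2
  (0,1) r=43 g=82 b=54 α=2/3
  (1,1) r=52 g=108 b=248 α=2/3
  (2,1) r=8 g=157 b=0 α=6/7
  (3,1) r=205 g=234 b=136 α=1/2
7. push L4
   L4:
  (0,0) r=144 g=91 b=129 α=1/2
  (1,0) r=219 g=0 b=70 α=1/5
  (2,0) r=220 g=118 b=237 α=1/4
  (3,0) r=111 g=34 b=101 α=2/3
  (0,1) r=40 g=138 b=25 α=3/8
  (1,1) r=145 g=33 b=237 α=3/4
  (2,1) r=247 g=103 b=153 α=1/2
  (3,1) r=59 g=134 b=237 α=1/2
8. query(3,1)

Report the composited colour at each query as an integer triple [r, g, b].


query (2,1) [L1,L2] — begin 0,0,0
after L1 α=1: [111, 252, 232]
after L2 α=3/7: [570/7, 1689/7, 1228/7]
rounded: [81, 241, 175]

at x=3,y=1 over L3,L4:
after L3 α=1/2: [205/2, 117, 68]
after L4 α=1/2: [323/4, 251/2, 305/2]
= [81, 126, 152]


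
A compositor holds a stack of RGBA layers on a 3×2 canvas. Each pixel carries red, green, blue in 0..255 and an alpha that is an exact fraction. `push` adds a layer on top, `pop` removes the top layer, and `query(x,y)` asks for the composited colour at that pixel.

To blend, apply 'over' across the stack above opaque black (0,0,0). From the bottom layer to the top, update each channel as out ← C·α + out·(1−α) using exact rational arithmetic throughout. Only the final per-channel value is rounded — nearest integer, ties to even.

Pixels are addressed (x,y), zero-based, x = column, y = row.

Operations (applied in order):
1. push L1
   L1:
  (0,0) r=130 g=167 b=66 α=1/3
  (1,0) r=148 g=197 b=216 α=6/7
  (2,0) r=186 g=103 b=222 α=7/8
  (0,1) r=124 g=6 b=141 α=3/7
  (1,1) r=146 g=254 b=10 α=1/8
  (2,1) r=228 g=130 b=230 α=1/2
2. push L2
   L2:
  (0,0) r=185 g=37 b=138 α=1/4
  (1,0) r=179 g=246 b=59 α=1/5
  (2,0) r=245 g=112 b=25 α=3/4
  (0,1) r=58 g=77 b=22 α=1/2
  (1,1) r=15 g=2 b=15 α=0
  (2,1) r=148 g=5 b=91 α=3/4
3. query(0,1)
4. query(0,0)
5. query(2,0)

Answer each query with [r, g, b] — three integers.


query (0,1) [L1,L2] — begin 0,0,0
+L1 (α=3/7) → [372/7, 18/7, 423/7]
+L2 (α=1/2) → [389/7, 557/14, 577/14]
→ [56, 40, 41]

query (0,0) [L1,L2] — begin 0,0,0
after L1 α=1/3: [130/3, 167/3, 22]
after L2 α=1/4: [315/4, 51, 51]
rounded: [79, 51, 51]

(2,0) stack=L1,L2; from [0,0,0]:
+L1 (α=7/8) → [651/4, 721/8, 777/4]
+L2 (α=3/4) → [3591/16, 3409/32, 1077/16]
= [224, 107, 67]


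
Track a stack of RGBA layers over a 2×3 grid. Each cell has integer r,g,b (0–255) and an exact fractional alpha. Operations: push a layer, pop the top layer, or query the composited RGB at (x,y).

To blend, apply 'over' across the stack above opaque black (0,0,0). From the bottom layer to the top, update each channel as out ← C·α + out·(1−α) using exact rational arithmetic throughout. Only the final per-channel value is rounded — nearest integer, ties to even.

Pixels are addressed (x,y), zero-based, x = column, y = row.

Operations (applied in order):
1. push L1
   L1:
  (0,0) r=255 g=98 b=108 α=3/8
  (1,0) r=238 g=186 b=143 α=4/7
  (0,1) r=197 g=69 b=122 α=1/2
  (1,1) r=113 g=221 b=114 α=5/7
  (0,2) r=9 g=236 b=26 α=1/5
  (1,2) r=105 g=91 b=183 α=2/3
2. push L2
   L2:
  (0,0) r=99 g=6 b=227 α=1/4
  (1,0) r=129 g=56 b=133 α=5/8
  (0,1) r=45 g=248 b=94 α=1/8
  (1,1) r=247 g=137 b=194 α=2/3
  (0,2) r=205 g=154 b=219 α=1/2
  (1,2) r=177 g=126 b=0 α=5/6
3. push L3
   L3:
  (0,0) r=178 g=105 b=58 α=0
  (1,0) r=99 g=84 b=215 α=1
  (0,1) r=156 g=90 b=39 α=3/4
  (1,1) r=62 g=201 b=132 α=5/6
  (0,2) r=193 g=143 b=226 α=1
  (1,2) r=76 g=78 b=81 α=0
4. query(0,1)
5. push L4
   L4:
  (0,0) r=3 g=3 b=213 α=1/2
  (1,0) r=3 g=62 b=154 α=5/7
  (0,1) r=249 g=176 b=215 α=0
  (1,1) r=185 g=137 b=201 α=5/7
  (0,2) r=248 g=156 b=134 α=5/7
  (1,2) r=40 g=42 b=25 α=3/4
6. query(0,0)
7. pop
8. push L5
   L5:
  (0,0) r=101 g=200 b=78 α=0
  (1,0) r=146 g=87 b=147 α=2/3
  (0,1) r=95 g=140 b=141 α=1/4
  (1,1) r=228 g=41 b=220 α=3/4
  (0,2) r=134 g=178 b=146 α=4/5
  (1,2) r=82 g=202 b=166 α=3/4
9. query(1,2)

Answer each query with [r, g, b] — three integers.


(0,1) stack=L1,L2,L3; from [0,0,0]:
+L1 (α=1/2) → [197/2, 69/2, 61]
+L2 (α=1/8) → [1469/16, 979/16, 521/8]
+L3 (α=3/4) → [8957/64, 5299/64, 1457/32]
rounded: [140, 83, 46]

(0,0) stack=L1,L2,L3,L4; from [0,0,0]:
+L1 (α=3/8) → [765/8, 147/4, 81/2]
+L2 (α=1/4) → [3087/32, 465/16, 697/8]
+L3 (α=0) → [3087/32, 465/16, 697/8]
+L4 (α=1/2) → [3183/64, 513/32, 2401/16]
→ [50, 16, 150]

query (1,2) [L1,L2,L3,L5] — begin 0,0,0
+L1 (α=2/3) → [70, 182/3, 122]
+L2 (α=5/6) → [955/6, 1036/9, 61/3]
+L3 (α=0) → [955/6, 1036/9, 61/3]
+L5 (α=3/4) → [2431/24, 3245/18, 1555/12]
= [101, 180, 130]


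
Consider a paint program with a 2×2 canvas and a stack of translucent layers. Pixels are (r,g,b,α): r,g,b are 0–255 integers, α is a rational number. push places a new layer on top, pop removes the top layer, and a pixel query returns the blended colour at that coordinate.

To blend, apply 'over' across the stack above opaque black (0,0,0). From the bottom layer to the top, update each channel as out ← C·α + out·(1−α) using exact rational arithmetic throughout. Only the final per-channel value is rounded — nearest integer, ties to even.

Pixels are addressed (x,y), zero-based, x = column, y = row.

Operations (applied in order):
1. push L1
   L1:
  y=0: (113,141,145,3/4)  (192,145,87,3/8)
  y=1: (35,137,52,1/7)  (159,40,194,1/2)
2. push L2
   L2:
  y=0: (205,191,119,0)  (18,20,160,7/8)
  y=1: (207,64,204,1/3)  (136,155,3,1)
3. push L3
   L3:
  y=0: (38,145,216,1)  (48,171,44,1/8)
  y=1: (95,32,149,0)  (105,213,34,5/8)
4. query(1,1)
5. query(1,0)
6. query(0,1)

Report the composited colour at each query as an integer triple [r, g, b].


(1,1) stack=L1,L2,L3; from [0,0,0]:
+L1 (α=1/2) → [159/2, 20, 97]
+L2 (α=1) → [136, 155, 3]
+L3 (α=5/8) → [933/8, 765/4, 179/8]
= [117, 191, 22]

(1,0) stack=L1,L2,L3; from [0,0,0]:
L1 α=3/8: [72, 435/8, 261/8]
L2 α=7/8: [99/4, 1555/64, 9221/64]
L3 α=1/8: [885/32, 21829/512, 67363/512]
rounded: [28, 43, 132]

query (0,1) [L1,L2,L3] — begin 0,0,0
+L1 (α=1/7) → [5, 137/7, 52/7]
+L2 (α=1/3) → [217/3, 722/21, 1532/21]
+L3 (α=0) → [217/3, 722/21, 1532/21]
= [72, 34, 73]


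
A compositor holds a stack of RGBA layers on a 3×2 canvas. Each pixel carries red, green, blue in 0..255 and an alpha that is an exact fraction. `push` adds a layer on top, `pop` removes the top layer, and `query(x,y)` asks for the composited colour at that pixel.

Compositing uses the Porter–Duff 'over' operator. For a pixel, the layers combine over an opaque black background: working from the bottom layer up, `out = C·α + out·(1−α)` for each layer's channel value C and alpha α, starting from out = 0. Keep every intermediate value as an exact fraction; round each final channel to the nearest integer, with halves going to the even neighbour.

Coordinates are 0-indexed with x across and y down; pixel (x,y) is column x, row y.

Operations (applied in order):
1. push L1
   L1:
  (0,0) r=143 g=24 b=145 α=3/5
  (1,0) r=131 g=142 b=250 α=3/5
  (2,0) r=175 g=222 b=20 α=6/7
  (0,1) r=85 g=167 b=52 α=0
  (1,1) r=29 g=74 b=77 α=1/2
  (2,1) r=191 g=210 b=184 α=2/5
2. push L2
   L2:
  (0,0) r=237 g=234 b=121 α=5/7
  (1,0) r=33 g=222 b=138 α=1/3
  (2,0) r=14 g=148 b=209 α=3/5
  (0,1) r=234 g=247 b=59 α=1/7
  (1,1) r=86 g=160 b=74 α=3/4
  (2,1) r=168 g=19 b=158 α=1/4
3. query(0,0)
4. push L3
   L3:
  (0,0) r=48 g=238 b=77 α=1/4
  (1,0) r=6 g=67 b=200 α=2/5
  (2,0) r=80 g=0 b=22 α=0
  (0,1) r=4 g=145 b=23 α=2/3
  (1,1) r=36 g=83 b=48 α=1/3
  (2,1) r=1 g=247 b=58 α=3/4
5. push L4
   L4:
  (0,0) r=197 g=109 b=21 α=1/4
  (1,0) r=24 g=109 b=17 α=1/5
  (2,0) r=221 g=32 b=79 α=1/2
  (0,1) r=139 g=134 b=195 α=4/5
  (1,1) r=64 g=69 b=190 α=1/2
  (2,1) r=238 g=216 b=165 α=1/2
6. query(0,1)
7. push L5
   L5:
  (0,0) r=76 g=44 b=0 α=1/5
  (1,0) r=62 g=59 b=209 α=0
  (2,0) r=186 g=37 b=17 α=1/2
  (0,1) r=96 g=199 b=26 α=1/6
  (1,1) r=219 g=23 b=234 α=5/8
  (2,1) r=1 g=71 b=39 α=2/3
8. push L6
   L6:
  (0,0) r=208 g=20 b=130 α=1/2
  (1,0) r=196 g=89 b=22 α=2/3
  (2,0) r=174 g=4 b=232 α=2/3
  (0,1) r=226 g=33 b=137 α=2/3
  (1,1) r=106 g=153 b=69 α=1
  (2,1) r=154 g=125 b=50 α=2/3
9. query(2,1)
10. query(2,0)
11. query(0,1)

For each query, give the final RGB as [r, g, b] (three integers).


query (0,0) [L1,L2] — begin 0,0,0
+L1 (α=3/5) → [429/5, 72/5, 87]
+L2 (α=5/7) → [969/5, 5994/35, 779/7]
= [194, 171, 111]

query (0,1) [L1,L2,L3,L4] — begin 0,0,0
+L1 (α=0) → [0, 0, 0]
+L2 (α=1/7) → [234/7, 247/7, 59/7]
+L3 (α=2/3) → [290/21, 759/7, 127/7]
+L4 (α=4/5) → [11966/105, 4511/35, 5587/35]
rounded: [114, 129, 160]

at x=2,y=1 over L1,L2,L3,L4,L5,L6:
L1 α=2/5: [382/5, 84, 368/5]
L2 α=1/4: [993/10, 271/4, 947/10]
L3 α=3/4: [1023/40, 3235/16, 2687/40]
L4 α=1/2: [10543/80, 6691/32, 9287/80]
L5 α=2/3: [10703/240, 3745/32, 15527/240]
L6 α=2/3: [84623/720, 3915/32, 39527/720]
rounded: [118, 122, 55]

(2,0) stack=L1,L2,L3,L4,L5,L6; from [0,0,0]:
L1 α=6/7: [150, 1332/7, 120/7]
L2 α=3/5: [342/5, 5772/35, 4629/35]
L3 α=0: [342/5, 5772/35, 4629/35]
L4 α=1/2: [1447/10, 3446/35, 3697/35]
L5 α=1/2: [3307/20, 4741/70, 2146/35]
L6 α=2/3: [10267/60, 1767/70, 18386/105]
= [171, 25, 175]

at x=0,y=1 over L1,L2,L3,L4,L5,L6:
L1 α=0: [0, 0, 0]
L2 α=1/7: [234/7, 247/7, 59/7]
L3 α=2/3: [290/21, 759/7, 127/7]
L4 α=4/5: [11966/105, 4511/35, 5587/35]
L5 α=1/6: [6991/63, 984/7, 1923/14]
L6 α=2/3: [35467/189, 482/7, 5759/42]
= [188, 69, 137]


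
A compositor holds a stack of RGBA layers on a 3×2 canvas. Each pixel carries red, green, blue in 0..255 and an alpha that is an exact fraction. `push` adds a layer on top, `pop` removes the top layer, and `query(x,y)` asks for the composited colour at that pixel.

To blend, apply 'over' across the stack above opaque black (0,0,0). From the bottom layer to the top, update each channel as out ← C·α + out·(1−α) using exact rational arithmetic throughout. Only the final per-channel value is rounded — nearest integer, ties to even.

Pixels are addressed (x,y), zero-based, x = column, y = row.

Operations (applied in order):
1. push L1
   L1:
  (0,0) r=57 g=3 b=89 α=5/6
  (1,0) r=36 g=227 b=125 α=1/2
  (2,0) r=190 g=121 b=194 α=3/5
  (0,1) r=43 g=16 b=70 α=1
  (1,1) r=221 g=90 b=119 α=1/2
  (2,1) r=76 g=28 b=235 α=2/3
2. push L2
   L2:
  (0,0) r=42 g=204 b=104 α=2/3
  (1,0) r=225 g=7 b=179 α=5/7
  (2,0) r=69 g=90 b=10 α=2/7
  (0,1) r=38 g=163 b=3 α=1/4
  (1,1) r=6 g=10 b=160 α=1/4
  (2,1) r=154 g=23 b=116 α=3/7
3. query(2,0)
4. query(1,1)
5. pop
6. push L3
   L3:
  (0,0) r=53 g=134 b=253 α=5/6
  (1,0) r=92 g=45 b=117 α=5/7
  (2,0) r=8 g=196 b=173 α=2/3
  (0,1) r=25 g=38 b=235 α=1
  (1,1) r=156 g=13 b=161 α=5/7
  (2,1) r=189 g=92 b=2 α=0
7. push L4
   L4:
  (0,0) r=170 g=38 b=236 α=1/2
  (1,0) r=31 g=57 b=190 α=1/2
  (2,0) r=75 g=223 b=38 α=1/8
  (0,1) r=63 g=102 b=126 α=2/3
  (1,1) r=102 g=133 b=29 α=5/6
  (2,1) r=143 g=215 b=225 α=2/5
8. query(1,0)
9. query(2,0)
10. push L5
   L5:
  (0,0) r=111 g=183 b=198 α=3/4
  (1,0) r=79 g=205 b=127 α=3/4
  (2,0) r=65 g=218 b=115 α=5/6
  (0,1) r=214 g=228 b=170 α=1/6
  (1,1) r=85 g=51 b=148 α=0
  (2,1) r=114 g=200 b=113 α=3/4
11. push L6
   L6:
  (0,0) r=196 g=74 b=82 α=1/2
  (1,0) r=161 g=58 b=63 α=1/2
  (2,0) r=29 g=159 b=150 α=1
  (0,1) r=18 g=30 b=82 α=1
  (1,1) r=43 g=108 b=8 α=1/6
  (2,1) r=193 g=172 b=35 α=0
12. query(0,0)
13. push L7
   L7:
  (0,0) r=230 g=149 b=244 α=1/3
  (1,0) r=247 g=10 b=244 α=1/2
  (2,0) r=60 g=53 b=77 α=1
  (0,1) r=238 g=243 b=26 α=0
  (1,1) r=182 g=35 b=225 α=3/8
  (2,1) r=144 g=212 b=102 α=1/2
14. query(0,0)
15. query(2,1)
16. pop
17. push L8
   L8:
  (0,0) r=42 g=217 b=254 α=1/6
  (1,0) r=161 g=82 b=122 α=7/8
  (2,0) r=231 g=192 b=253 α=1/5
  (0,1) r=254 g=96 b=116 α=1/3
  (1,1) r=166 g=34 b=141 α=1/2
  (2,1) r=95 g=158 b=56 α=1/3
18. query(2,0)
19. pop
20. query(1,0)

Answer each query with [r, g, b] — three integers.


at x=2,y=0 over L1,L2:
after L1 α=3/5: [114, 363/5, 582/5]
after L2 α=2/7: [708/7, 543/7, 86]
= [101, 78, 86]

query (1,1) [L1,L2] — begin 0,0,0
L1 α=1/2: [221/2, 45, 119/2]
L2 α=1/4: [675/8, 145/4, 677/8]
rounded: [84, 36, 85]

query (1,0) [L1,L3,L4] — begin 0,0,0
L1 α=1/2: [18, 227/2, 125/2]
L3 α=5/7: [496/7, 452/7, 710/7]
L4 α=1/2: [713/14, 851/14, 1020/7]
rounded: [51, 61, 146]

query (2,0) [L1,L3,L4] — begin 0,0,0
after L1 α=3/5: [114, 363/5, 582/5]
after L3 α=2/3: [130/3, 2323/15, 2312/15]
after L4 α=1/8: [1135/24, 9803/60, 8377/60]
→ [47, 163, 140]

at x=0,y=0 over L1,L3,L4,L5,L6:
L1 α=5/6: [95/2, 5/2, 445/6]
L3 α=5/6: [625/12, 1345/12, 8035/36]
L4 α=1/2: [2665/24, 1801/24, 16531/72]
L5 α=3/4: [10657/96, 14977/96, 59299/288]
L6 α=1/2: [29473/192, 22081/192, 82915/576]
= [154, 115, 144]

at x=0,y=0 over L1,L3,L4,L5,L6,L7:
L1 α=5/6: [95/2, 5/2, 445/6]
L3 α=5/6: [625/12, 1345/12, 8035/36]
L4 α=1/2: [2665/24, 1801/24, 16531/72]
L5 α=3/4: [10657/96, 14977/96, 59299/288]
L6 α=1/2: [29473/192, 22081/192, 82915/576]
L7 α=1/3: [51553/288, 36385/288, 153187/864]
rounded: [179, 126, 177]

(2,1) stack=L1,L3,L4,L5,L6,L7; from [0,0,0]:
L1 α=2/3: [152/3, 56/3, 470/3]
L3 α=0: [152/3, 56/3, 470/3]
L4 α=2/5: [438/5, 486/5, 184]
L5 α=3/4: [537/5, 1743/10, 523/4]
L6 α=0: [537/5, 1743/10, 523/4]
L7 α=1/2: [1257/10, 3863/20, 931/8]
= [126, 193, 116]

at x=2,y=0 over L1,L3,L4,L5,L6,L8:
+L1 (α=3/5) → [114, 363/5, 582/5]
+L3 (α=2/3) → [130/3, 2323/15, 2312/15]
+L4 (α=1/8) → [1135/24, 9803/60, 8377/60]
+L5 (α=5/6) → [8935/144, 75203/360, 42877/360]
+L6 (α=1) → [29, 159, 150]
+L8 (α=1/5) → [347/5, 828/5, 853/5]
= [69, 166, 171]

(1,0) stack=L1,L3,L4,L5,L6; from [0,0,0]:
after L1 α=1/2: [18, 227/2, 125/2]
after L3 α=5/7: [496/7, 452/7, 710/7]
after L4 α=1/2: [713/14, 851/14, 1020/7]
after L5 α=3/4: [4031/56, 9461/56, 3687/28]
after L6 α=1/2: [13047/112, 12709/112, 5451/56]
= [116, 113, 97]


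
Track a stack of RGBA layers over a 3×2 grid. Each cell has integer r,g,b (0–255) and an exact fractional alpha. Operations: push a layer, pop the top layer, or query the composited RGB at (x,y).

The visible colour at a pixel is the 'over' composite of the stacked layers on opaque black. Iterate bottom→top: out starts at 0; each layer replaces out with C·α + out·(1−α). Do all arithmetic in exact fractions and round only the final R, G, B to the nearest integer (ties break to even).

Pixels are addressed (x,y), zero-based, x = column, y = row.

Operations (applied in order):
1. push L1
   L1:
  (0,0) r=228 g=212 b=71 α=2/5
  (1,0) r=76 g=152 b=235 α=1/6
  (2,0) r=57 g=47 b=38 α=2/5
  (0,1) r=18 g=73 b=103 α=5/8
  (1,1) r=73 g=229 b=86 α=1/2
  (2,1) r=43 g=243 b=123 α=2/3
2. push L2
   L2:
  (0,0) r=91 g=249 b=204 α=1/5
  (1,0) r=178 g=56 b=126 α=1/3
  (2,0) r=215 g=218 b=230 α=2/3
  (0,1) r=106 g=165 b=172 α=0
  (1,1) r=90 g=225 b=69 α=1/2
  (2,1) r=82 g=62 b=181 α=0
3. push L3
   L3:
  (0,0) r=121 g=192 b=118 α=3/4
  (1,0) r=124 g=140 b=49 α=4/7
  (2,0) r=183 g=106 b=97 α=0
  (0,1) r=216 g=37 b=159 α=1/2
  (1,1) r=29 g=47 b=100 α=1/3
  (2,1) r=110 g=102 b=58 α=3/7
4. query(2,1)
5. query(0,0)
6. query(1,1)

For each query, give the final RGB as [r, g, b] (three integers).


at x=2,y=1 over L1,L2,L3:
L1 α=2/3: [86/3, 162, 82]
L2 α=0: [86/3, 162, 82]
L3 α=3/7: [1334/21, 954/7, 502/7]
= [64, 136, 72]

(0,0) stack=L1,L2,L3; from [0,0,0]:
after L1 α=2/5: [456/5, 424/5, 142/5]
after L2 α=1/5: [2279/25, 2941/25, 1588/25]
after L3 α=3/4: [5677/50, 17341/100, 5219/50]
→ [114, 173, 104]

query (1,1) [L1,L2,L3] — begin 0,0,0
+L1 (α=1/2) → [73/2, 229/2, 43]
+L2 (α=1/2) → [253/4, 679/4, 56]
+L3 (α=1/3) → [311/6, 773/6, 212/3]
→ [52, 129, 71]


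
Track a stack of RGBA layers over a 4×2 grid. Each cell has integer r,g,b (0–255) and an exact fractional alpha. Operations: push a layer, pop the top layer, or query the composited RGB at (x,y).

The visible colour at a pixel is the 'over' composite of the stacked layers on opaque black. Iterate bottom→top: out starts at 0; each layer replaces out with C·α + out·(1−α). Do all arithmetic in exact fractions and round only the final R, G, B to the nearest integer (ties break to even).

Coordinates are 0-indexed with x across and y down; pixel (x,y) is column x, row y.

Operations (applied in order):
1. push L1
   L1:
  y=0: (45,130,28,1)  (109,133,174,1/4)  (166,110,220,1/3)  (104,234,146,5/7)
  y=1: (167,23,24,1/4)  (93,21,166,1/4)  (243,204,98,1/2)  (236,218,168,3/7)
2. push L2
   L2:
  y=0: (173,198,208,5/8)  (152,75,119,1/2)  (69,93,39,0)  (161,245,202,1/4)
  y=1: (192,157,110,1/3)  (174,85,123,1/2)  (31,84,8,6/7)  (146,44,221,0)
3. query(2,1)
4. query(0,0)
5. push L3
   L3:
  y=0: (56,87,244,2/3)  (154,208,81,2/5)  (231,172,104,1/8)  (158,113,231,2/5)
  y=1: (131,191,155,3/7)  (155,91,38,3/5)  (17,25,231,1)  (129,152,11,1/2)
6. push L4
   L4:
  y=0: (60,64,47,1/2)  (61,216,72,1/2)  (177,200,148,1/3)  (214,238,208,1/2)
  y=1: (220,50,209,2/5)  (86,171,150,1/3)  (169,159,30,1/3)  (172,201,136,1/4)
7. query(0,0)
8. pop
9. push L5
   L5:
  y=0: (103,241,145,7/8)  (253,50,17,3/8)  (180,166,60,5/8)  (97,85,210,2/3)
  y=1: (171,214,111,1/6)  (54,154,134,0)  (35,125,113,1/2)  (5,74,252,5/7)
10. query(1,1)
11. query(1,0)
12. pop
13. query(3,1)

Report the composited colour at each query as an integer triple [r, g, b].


at x=2,y=1 over L1,L2:
after L1 α=1/2: [243/2, 102, 49]
after L2 α=6/7: [615/14, 606/7, 97/7]
→ [44, 87, 14]

at x=0,y=0 over L1,L2:
+L1 (α=1) → [45, 130, 28]
+L2 (α=5/8) → [125, 345/2, 281/2]
rounded: [125, 172, 140]

at x=0,y=0 over L1,L2,L3,L4:
L1 α=1: [45, 130, 28]
L2 α=5/8: [125, 345/2, 281/2]
L3 α=2/3: [79, 231/2, 419/2]
L4 α=1/2: [139/2, 359/4, 513/4]
rounded: [70, 90, 128]

at x=1,y=1 over L1,L2,L3,L5:
L1 α=1/4: [93/4, 21/4, 83/2]
L2 α=1/2: [789/8, 361/8, 329/4]
L3 α=3/5: [2649/20, 1453/20, 557/10]
L5 α=0: [2649/20, 1453/20, 557/10]
= [132, 73, 56]

query (1,0) [L1,L2,L3,L5] — begin 0,0,0
after L1 α=1/4: [109/4, 133/4, 87/2]
after L2 α=1/2: [717/8, 433/8, 325/4]
after L3 α=2/5: [923/8, 4627/40, 1623/20]
after L5 α=3/8: [10687/64, 5827/64, 1827/32]
rounded: [167, 91, 57]

(3,1) stack=L1,L2,L3; from [0,0,0]:
after L1 α=3/7: [708/7, 654/7, 72]
after L2 α=0: [708/7, 654/7, 72]
after L3 α=1/2: [1611/14, 859/7, 83/2]
→ [115, 123, 42]


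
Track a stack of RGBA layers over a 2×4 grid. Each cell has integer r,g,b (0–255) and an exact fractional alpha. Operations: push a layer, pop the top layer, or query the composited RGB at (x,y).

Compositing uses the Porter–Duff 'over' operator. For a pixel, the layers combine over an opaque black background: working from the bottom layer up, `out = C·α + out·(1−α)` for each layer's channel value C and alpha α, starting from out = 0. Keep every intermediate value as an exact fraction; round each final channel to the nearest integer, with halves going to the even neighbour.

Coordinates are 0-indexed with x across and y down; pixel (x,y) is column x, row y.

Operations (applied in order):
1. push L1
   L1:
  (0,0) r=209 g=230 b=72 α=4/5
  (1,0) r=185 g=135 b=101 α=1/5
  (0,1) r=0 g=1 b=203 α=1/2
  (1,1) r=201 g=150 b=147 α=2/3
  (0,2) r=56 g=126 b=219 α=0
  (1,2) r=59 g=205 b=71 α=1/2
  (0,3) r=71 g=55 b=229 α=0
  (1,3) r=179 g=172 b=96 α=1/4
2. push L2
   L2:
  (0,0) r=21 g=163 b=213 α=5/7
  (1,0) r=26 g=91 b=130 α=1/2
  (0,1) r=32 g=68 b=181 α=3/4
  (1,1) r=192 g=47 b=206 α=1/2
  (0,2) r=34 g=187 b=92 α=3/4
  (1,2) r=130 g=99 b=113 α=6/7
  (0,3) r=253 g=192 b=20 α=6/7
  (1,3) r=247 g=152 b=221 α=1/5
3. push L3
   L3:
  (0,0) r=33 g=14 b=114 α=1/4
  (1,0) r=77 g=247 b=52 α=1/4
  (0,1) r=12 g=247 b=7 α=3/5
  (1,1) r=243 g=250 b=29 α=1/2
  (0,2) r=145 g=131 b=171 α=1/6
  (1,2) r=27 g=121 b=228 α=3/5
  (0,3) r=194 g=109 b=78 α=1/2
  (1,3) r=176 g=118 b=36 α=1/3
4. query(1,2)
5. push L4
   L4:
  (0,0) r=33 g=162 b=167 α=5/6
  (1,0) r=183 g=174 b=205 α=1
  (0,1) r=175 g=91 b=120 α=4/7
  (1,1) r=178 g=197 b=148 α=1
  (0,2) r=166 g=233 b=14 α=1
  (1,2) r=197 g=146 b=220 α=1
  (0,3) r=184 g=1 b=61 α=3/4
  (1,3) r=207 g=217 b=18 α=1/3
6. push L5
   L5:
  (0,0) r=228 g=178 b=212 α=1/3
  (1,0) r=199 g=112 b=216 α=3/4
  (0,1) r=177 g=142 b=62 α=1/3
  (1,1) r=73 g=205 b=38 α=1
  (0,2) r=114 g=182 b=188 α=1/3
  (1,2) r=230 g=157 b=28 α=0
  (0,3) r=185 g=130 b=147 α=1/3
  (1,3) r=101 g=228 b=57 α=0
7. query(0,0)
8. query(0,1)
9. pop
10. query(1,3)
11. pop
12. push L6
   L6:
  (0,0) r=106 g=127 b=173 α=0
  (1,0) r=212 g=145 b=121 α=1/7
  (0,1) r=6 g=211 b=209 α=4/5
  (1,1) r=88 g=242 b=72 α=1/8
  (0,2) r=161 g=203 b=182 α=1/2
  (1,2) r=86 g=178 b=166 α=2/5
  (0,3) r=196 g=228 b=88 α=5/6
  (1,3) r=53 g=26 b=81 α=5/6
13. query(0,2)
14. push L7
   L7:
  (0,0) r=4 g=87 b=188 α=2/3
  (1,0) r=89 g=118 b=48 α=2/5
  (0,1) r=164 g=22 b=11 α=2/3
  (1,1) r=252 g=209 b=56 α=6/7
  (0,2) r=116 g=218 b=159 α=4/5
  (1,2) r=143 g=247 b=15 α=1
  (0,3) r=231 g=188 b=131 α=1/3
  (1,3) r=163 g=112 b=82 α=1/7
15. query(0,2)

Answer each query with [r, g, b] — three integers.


at x=1,y=2 over L1,L2,L3:
L1 α=1/2: [59/2, 205/2, 71/2]
L2 α=6/7: [1619/14, 199/2, 1427/14]
L3 α=3/5: [2186/35, 562/5, 1243/7]
→ [62, 112, 178]

query (0,0) [L1,L2,L3,L4,L5] — begin 0,0,0
+L1 (α=4/5) → [836/5, 184, 288/5]
+L2 (α=5/7) → [2197/35, 169, 843/5]
+L3 (α=1/4) → [3873/70, 521/4, 3099/20]
+L4 (α=5/6) → [5141/140, 3761/24, 19799/120]
+L5 (α=1/3) → [21101/210, 5897/36, 32519/180]
= [100, 164, 181]

query (0,1) [L1,L2,L3,L4,L5] — begin 0,0,0
after L1 α=1/2: [0, 1/2, 203/2]
after L2 α=3/4: [24, 409/8, 1289/8]
after L3 α=3/5: [84/5, 3373/20, 1373/20]
after L4 α=4/7: [536/5, 17399/140, 13719/140]
after L5 α=1/3: [1957/15, 9113/70, 18059/210]
rounded: [130, 130, 86]

at x=1,y=3 over L1,L2,L3,L4:
after L1 α=1/4: [179/4, 43, 24]
after L2 α=1/5: [426/5, 324/5, 317/5]
after L3 α=1/3: [1732/15, 1238/15, 814/15]
after L4 α=1/3: [6569/45, 5731/45, 1898/45]
→ [146, 127, 42]

(0,2) stack=L1,L2,L3,L6; from [0,0,0]:
+L1 (α=0) → [0, 0, 0]
+L2 (α=3/4) → [51/2, 561/4, 69]
+L3 (α=1/6) → [545/12, 3329/24, 86]
+L6 (α=1/2) → [2477/24, 8201/48, 134]
= [103, 171, 134]

query (0,2) [L1,L2,L3,L6,L7] — begin 0,0,0
L1 α=0: [0, 0, 0]
L2 α=3/4: [51/2, 561/4, 69]
L3 α=1/6: [545/12, 3329/24, 86]
L6 α=1/2: [2477/24, 8201/48, 134]
L7 α=4/5: [13613/120, 50057/240, 154]
rounded: [113, 209, 154]


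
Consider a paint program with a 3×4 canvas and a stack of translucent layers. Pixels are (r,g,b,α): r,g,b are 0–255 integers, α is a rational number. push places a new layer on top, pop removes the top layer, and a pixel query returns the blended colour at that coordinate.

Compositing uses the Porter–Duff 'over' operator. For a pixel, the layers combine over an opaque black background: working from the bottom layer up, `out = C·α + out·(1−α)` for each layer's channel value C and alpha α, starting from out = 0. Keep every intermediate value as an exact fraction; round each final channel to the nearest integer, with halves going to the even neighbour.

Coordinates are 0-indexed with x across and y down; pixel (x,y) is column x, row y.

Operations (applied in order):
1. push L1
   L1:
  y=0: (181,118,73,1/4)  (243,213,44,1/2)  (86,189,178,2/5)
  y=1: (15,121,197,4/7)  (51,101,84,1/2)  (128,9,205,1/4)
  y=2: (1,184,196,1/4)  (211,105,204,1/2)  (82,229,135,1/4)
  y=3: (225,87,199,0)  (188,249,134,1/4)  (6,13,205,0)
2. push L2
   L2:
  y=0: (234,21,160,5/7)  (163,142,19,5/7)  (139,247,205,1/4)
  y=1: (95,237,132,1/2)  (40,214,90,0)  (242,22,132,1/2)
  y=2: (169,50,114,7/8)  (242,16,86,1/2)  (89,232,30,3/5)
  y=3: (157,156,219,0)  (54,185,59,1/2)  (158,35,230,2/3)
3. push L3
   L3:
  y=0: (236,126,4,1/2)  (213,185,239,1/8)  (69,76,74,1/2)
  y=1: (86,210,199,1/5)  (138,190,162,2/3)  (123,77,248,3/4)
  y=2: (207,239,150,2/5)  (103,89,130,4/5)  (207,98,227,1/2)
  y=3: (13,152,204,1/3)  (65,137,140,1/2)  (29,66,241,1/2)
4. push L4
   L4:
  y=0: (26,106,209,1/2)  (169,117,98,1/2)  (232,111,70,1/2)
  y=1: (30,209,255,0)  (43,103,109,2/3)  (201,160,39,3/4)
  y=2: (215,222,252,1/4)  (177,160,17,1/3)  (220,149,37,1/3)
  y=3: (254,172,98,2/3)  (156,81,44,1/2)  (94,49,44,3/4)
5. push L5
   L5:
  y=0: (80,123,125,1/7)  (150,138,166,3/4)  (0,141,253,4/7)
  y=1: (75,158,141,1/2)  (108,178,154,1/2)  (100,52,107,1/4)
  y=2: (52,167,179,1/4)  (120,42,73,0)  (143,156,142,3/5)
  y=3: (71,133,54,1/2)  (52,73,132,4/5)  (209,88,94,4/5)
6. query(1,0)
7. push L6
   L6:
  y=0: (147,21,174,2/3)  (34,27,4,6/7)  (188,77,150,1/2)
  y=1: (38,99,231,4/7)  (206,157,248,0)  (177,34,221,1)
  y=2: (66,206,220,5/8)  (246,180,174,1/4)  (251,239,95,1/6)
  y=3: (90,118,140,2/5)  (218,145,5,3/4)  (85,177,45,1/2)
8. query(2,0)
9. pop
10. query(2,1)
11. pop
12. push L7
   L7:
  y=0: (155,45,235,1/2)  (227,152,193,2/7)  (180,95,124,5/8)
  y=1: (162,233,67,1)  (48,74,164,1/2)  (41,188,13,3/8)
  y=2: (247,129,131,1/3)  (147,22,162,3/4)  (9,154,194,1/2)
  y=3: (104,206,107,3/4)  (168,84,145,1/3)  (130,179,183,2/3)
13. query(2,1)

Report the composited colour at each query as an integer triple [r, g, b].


(1,0) stack=L1,L2,L3,L4,L5; from [0,0,0]:
after L1 α=1/2: [243/2, 213/2, 22]
after L2 α=5/7: [1058/7, 923/7, 139/7]
after L3 α=1/8: [1271/8, 277/2, 189/4]
after L4 α=1/2: [2623/16, 511/4, 581/8]
after L5 α=3/4: [9823/64, 2167/16, 4565/32]
→ [153, 135, 143]

at x=2,y=0 over L1,L2,L3,L4,L5,L6:
L1 α=2/5: [172/5, 378/5, 356/5]
L2 α=1/4: [1211/20, 2369/20, 2093/20]
L3 α=1/2: [2591/40, 3889/40, 3573/40]
L4 α=1/2: [11871/80, 8329/80, 6373/80]
L5 α=4/7: [35613/560, 70107/560, 14297/80]
L6 α=1/2: [140893/1120, 113227/1120, 26297/160]
→ [126, 101, 164]

(2,1) stack=L1,L2,L3,L4,L5; from [0,0,0]:
+L1 (α=1/4) → [32, 9/4, 205/4]
+L2 (α=1/2) → [137, 97/8, 733/8]
+L3 (α=3/4) → [253/2, 1945/32, 6685/32]
+L4 (α=3/4) → [1459/8, 17305/128, 10429/128]
+L5 (α=1/4) → [5177/32, 58571/512, 44983/512]
= [162, 114, 88]

at x=2,y=1 over L1,L2,L3,L4,L7:
+L1 (α=1/4) → [32, 9/4, 205/4]
+L2 (α=1/2) → [137, 97/8, 733/8]
+L3 (α=3/4) → [253/2, 1945/32, 6685/32]
+L4 (α=3/4) → [1459/8, 17305/128, 10429/128]
+L7 (α=3/8) → [8279/64, 158717/1024, 57137/1024]
rounded: [129, 155, 56]
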